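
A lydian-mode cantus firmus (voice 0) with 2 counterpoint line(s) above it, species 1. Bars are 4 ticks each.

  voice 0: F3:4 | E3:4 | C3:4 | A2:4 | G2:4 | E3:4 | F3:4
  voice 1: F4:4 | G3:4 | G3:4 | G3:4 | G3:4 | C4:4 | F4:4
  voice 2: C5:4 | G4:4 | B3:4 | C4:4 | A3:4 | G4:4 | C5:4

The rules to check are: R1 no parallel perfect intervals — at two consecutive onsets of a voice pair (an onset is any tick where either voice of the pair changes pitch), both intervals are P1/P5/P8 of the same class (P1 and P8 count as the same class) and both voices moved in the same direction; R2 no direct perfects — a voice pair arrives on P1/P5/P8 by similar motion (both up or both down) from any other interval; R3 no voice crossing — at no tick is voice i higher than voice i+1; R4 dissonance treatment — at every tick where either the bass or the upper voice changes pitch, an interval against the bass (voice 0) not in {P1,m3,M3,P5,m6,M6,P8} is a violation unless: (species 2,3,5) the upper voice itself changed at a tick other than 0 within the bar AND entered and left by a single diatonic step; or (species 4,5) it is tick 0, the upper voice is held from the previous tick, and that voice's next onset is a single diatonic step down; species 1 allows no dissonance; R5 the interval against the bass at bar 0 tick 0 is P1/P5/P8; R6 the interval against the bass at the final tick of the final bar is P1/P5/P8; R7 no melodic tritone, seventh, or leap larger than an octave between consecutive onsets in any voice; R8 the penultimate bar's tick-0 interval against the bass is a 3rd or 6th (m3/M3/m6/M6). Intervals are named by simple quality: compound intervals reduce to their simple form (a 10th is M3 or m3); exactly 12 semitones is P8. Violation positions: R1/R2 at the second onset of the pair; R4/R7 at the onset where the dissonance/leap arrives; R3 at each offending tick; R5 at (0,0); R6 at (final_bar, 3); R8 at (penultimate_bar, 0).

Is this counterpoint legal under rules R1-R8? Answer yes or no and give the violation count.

No (10 violations)

bar 0: v0=F3 v1=F4 v2=C5 (P5)
bar 1: v0=E3 v1=G3 v2=G4 (m3)
bar 2: v0=C3 v1=G3 v2=B3 (M7)
bar 3: v0=A2 v1=G3 v2=C4 (m3)
bar 4: v0=G2 v1=G3 v2=A3 (M2)
bar 5: v0=E3 v1=C4 v2=G4 (m3)
bar 6: v0=F3 v1=F4 v2=C5 (P5)
  R2 @ bar1.0: F4/C5 P5 -> G3/G4 P8 similar
  R7 @ bar1.0: F4->G3 leap 10st
  R4 @ bar2.0: C3/B3 M7 untreated
  R4 @ bar3.0: A2/G3 m7 untreated
  R4 @ bar4.0: G2/A3 M2 untreated
  R2 @ bar5.0: G3/A3 M2 -> C4/G4 P5 similar
  R7 @ bar5.0: A3->G4 leap 10st
  R1 @ bar6.0: C4/G4 P5 -> F4/C5 P5 similar
  R2 @ bar6.0: E3/C4 m6 -> F3/F4 P8 similar
  R2 @ bar6.0: E3/G4 m3 -> F3/C5 P5 similar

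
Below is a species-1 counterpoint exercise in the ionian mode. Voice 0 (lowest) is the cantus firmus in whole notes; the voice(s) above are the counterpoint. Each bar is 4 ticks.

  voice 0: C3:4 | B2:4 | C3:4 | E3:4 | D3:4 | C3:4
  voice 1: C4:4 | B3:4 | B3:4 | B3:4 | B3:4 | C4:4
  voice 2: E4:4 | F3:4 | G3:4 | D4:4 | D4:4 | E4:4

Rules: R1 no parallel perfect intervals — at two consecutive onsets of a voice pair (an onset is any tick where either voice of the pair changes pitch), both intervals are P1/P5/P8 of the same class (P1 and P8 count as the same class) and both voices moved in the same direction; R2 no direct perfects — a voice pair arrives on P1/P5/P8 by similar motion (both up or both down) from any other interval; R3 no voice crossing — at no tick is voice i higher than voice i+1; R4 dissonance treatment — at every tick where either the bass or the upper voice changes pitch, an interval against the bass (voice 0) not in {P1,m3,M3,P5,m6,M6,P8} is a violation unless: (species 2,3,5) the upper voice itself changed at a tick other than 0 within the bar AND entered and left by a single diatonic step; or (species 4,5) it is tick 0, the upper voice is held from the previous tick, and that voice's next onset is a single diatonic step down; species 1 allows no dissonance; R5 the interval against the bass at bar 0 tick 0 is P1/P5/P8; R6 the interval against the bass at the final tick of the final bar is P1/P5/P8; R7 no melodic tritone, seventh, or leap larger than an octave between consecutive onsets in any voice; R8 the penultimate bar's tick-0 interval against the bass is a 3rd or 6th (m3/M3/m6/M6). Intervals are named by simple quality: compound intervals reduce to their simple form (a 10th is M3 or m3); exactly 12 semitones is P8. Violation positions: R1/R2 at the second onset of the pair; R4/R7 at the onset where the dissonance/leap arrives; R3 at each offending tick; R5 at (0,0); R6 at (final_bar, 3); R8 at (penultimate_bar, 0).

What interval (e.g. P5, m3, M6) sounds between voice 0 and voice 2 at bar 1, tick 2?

TT

voice 0=B2 voice 2=F3 -> TT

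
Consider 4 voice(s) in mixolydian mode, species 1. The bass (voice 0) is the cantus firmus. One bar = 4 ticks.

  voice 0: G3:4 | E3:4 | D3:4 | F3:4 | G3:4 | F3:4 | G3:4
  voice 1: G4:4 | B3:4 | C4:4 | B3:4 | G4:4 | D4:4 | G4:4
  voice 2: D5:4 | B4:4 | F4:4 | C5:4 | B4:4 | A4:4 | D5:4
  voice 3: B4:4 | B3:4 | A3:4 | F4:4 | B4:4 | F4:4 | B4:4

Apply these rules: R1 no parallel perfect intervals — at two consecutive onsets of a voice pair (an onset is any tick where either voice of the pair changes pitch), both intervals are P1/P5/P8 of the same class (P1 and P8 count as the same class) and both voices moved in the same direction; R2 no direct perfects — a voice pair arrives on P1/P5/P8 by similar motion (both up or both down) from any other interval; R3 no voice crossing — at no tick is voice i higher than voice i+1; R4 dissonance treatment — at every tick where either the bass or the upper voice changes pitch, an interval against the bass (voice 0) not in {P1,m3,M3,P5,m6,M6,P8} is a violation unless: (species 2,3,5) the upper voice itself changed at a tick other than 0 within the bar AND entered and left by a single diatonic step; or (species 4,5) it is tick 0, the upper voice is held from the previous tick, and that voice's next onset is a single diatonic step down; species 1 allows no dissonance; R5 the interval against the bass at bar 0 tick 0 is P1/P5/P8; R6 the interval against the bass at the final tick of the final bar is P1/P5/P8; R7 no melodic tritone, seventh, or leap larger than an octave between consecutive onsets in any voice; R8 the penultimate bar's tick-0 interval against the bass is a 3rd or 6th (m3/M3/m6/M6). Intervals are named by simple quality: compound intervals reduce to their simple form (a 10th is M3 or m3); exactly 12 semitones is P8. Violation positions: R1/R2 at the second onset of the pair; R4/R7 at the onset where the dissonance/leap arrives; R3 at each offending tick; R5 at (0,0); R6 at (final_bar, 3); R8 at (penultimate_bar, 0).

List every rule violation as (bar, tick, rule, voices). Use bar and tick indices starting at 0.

(0, 0, R3, (2, 3))
(0, 0, R5, (0, 3))
(0, 1, R3, (2, 3))
(0, 2, R3, (2, 3))
(0, 3, R3, (2, 3))
(1, 0, R1, (0, 2))
(1, 0, R2, (0, 1))
(1, 0, R2, (0, 3))
(1, 0, R2, (1, 2))
(1, 0, R2, (1, 3))
(1, 0, R2, (2, 3))
(1, 0, R3, (2, 3))
(1, 1, R3, (2, 3))
(1, 2, R3, (2, 3))
(1, 3, R3, (2, 3))
(2, 0, R1, (0, 3))
(2, 0, R3, (2, 3))
(2, 0, R4, (0, 1))
(2, 0, R7, (2,))
(2, 1, R3, (2, 3))
(2, 2, R3, (2, 3))
(2, 3, R3, (2, 3))
(3, 0, R2, (0, 2))
(3, 0, R2, (0, 3))
(3, 0, R2, (2, 3))
(3, 0, R3, (2, 3))
(3, 0, R4, (0, 1))
(3, 1, R3, (2, 3))
(3, 2, R3, (2, 3))
(3, 3, R3, (2, 3))
(4, 0, R2, (0, 1))
(4, 0, R7, (3,))
(5, 0, R2, (0, 3))
(5, 0, R2, (1, 2))
(5, 0, R3, (2, 3))
(5, 0, R7, (3,))
(5, 0, R8, (0, 3))
(5, 1, R3, (2, 3))
(5, 2, R3, (2, 3))
(5, 3, R3, (2, 3))
(6, 0, R1, (1, 2))
(6, 0, R2, (0, 1))
(6, 0, R2, (0, 2))
(6, 0, R3, (2, 3))
(6, 0, R7, (3,))
(6, 1, R3, (2, 3))
(6, 2, R3, (2, 3))
(6, 3, R3, (2, 3))
(6, 3, R6, (0, 3))

bar 0: v0=G3 v1=G4 v2=D5 v3=B4 downbeat M3
bar 1: v0=E3 v1=B3 v2=B4 v3=B3 downbeat P5
bar 2: v0=D3 v1=C4 v2=F4 v3=A3 downbeat P5
bar 3: v0=F3 v1=B3 v2=C5 v3=F4 downbeat P8
bar 4: v0=G3 v1=G4 v2=B4 v3=B4 downbeat M3
bar 5: v0=F3 v1=D4 v2=A4 v3=F4 downbeat P8
bar 6: v0=G3 v1=G4 v2=D5 v3=B4 downbeat M3
  -> R3 @ bar 0 tick 0 v(2, 3): D5 above B4
  -> R5 @ bar 0 tick 0 v(0, 3): opens on M3
  -> R3 @ bar 0 tick 1 v(2, 3): D5 above B4
  -> R3 @ bar 0 tick 2 v(2, 3): D5 above B4
  -> R3 @ bar 0 tick 3 v(2, 3): D5 above B4
  -> R1 @ bar 1 tick 0 v(0, 2): G3/D5 P5 -> E3/B4 P5 similar
  -> R2 @ bar 1 tick 0 v(0, 1): G3/G4 P8 -> E3/B3 P5 similar
  -> R2 @ bar 1 tick 0 v(0, 3): G3/B4 M3 -> E3/B3 P5 similar
  -> R2 @ bar 1 tick 0 v(1, 2): G4/D5 P5 -> B3/B4 P8 similar
  -> R2 @ bar 1 tick 0 v(1, 3): G4/B4 M3 -> B3/B3 P1 similar
  -> R2 @ bar 1 tick 0 v(2, 3): D5/B4 m3 -> B4/B3 P8 similar
  -> R3 @ bar 1 tick 0 v(2, 3): B4 above B3
  -> R3 @ bar 1 tick 1 v(2, 3): B4 above B3
  -> R3 @ bar 1 tick 2 v(2, 3): B4 above B3
  -> R3 @ bar 1 tick 3 v(2, 3): B4 above B3
  -> R1 @ bar 2 tick 0 v(0, 3): E3/B3 P5 -> D3/A3 P5 similar
  -> R3 @ bar 2 tick 0 v(2, 3): F4 above A3
  -> R4 @ bar 2 tick 0 v(0, 1): D3/C4 m7 untreated
  -> R7 @ bar 2 tick 0 v(2,): B4->F4 leap 6st
  -> R3 @ bar 2 tick 1 v(2, 3): F4 above A3
  -> R3 @ bar 2 tick 2 v(2, 3): F4 above A3
  -> R3 @ bar 2 tick 3 v(2, 3): F4 above A3
  -> R2 @ bar 3 tick 0 v(0, 2): D3/F4 m3 -> F3/C5 P5 similar
  -> R2 @ bar 3 tick 0 v(0, 3): D3/A3 P5 -> F3/F4 P8 similar
  -> R2 @ bar 3 tick 0 v(2, 3): F4/A3 m6 -> C5/F4 P5 similar
  -> R3 @ bar 3 tick 0 v(2, 3): C5 above F4
  -> R4 @ bar 3 tick 0 v(0, 1): F3/B3 TT untreated
  -> R3 @ bar 3 tick 1 v(2, 3): C5 above F4
  -> R3 @ bar 3 tick 2 v(2, 3): C5 above F4
  -> R3 @ bar 3 tick 3 v(2, 3): C5 above F4
  -> R2 @ bar 4 tick 0 v(0, 1): F3/B3 TT -> G3/G4 P8 similar
  -> R7 @ bar 4 tick 0 v(3,): F4->B4 leap 6st
  -> R2 @ bar 5 tick 0 v(0, 3): G3/B4 M3 -> F3/F4 P8 similar
  -> R2 @ bar 5 tick 0 v(1, 2): G4/B4 M3 -> D4/A4 P5 similar
  -> R3 @ bar 5 tick 0 v(2, 3): A4 above F4
  -> R7 @ bar 5 tick 0 v(3,): B4->F4 leap 6st
  -> R8 @ bar 5 tick 0 v(0, 3): penult P8 not 3rd/6th
  -> R3 @ bar 5 tick 1 v(2, 3): A4 above F4
  -> R3 @ bar 5 tick 2 v(2, 3): A4 above F4
  -> R3 @ bar 5 tick 3 v(2, 3): A4 above F4
  -> R1 @ bar 6 tick 0 v(1, 2): D4/A4 P5 -> G4/D5 P5 similar
  -> R2 @ bar 6 tick 0 v(0, 1): F3/D4 M6 -> G3/G4 P8 similar
  -> R2 @ bar 6 tick 0 v(0, 2): F3/A4 M3 -> G3/D5 P5 similar
  -> R3 @ bar 6 tick 0 v(2, 3): D5 above B4
  -> R7 @ bar 6 tick 0 v(3,): F4->B4 leap 6st
  -> R3 @ bar 6 tick 1 v(2, 3): D5 above B4
  -> R3 @ bar 6 tick 2 v(2, 3): D5 above B4
  -> R3 @ bar 6 tick 3 v(2, 3): D5 above B4
  -> R6 @ bar 6 tick 3 v(0, 3): closes on M3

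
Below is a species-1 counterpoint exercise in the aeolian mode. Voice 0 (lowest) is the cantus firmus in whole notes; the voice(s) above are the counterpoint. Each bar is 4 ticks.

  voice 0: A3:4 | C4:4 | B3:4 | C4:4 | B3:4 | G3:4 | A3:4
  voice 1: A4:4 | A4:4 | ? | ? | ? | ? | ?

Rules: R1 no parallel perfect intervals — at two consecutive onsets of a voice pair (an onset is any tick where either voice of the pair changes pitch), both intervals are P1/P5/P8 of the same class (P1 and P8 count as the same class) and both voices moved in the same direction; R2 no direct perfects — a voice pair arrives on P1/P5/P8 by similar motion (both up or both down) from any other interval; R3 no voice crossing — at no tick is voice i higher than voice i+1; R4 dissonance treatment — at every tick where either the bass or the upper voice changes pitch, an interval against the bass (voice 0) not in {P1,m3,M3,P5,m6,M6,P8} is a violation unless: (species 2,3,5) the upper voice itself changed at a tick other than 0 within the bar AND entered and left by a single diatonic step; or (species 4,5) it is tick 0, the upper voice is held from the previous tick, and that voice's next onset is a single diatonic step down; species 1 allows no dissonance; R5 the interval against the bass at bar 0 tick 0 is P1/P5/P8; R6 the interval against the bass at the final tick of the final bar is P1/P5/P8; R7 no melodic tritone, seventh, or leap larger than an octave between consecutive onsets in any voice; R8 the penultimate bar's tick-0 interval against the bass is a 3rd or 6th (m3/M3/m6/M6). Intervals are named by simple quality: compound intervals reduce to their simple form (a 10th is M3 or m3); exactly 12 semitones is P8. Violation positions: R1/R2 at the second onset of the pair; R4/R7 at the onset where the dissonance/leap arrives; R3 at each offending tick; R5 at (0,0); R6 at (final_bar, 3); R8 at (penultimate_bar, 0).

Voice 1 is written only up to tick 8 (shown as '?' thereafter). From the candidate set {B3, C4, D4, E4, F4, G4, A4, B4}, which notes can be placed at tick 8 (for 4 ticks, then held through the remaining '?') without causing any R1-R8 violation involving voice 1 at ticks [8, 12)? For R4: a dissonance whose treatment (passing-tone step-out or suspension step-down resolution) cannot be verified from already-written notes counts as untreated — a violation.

B3: violates R2,R7
C4: violates R4
D4: legal
E4: violates R4
F4: violates R4
G4: legal
A4: violates R4
B4: legal

{B4, D4, G4}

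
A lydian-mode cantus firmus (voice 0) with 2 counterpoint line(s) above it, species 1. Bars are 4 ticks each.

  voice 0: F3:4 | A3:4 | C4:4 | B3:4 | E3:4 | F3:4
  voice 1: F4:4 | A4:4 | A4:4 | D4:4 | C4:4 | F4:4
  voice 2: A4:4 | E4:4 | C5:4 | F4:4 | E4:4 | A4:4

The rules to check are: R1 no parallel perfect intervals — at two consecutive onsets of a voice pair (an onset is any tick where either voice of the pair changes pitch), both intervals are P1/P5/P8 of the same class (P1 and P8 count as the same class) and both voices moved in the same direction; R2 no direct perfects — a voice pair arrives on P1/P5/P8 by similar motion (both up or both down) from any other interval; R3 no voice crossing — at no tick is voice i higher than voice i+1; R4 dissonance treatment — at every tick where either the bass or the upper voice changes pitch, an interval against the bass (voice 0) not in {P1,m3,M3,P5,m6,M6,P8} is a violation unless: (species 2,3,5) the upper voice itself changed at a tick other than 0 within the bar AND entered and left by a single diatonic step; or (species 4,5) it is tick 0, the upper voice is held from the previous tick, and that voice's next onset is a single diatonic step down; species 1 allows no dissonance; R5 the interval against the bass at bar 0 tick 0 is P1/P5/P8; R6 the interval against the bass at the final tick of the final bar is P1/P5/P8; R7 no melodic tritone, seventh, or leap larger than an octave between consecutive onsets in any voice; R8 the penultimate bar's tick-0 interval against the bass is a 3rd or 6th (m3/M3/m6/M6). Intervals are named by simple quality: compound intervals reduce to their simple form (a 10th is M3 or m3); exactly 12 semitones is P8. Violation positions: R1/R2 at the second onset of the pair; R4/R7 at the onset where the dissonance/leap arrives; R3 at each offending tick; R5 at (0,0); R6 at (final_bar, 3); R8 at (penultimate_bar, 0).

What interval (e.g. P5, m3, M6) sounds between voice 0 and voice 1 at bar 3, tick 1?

m3

voice 0=B3 voice 1=D4 -> m3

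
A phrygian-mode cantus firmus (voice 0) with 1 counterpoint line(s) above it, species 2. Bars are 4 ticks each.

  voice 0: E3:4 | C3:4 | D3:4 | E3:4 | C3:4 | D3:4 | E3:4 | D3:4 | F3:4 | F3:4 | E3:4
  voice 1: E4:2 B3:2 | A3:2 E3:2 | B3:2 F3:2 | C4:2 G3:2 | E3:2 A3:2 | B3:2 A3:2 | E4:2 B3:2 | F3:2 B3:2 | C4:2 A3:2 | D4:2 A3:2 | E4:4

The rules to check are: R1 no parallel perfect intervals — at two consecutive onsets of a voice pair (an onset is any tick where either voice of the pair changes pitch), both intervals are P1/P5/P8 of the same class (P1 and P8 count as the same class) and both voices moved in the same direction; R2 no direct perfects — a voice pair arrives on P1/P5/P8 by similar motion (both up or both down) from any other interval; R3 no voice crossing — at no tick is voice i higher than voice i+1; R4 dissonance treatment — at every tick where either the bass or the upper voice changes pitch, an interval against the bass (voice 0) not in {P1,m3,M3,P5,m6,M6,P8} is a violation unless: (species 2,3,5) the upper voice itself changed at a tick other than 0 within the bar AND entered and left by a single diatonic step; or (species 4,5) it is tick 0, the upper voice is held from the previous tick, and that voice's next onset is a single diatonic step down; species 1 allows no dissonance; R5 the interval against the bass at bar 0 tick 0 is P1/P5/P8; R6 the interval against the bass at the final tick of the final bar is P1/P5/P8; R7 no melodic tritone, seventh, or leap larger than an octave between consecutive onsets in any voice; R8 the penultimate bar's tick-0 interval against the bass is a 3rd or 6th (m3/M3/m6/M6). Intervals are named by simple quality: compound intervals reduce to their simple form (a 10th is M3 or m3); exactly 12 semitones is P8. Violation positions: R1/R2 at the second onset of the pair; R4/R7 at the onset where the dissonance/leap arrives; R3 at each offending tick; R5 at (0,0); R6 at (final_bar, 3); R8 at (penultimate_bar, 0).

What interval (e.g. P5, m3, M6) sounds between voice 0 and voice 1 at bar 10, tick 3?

P8

voice 0=E3 voice 1=E4 -> P8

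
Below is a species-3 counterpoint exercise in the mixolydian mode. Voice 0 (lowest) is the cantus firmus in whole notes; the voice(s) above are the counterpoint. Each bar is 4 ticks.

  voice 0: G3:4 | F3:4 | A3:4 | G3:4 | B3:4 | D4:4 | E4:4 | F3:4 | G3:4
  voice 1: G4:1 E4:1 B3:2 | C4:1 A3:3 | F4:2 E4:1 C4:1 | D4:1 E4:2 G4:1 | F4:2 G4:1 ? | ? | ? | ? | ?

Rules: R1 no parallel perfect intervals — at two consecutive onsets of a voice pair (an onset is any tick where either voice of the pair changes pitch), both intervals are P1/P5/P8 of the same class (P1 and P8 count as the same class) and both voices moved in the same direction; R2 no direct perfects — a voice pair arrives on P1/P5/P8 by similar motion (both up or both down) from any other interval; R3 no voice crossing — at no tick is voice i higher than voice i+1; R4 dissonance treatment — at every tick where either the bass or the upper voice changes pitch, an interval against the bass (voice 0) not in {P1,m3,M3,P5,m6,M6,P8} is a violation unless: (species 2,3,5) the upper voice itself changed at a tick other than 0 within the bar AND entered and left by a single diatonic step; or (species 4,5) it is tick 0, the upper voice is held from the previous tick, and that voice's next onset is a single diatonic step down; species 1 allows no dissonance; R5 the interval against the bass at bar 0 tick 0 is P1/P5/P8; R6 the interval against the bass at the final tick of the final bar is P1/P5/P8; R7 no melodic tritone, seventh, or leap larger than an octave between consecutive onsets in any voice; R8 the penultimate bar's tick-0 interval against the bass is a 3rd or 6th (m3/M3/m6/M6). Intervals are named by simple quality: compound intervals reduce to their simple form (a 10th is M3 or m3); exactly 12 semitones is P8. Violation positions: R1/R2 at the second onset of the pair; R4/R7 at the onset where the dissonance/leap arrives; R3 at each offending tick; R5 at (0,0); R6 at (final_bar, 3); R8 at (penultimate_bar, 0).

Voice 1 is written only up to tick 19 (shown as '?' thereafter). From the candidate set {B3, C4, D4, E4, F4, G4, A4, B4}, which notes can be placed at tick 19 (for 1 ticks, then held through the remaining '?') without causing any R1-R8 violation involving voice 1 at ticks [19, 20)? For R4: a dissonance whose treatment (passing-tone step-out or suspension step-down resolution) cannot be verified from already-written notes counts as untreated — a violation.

{B3, B4, D4, G4}

B3: legal
C4: violates R4
D4: legal
E4: violates R4
F4: violates R4
G4: legal
A4: violates R4
B4: legal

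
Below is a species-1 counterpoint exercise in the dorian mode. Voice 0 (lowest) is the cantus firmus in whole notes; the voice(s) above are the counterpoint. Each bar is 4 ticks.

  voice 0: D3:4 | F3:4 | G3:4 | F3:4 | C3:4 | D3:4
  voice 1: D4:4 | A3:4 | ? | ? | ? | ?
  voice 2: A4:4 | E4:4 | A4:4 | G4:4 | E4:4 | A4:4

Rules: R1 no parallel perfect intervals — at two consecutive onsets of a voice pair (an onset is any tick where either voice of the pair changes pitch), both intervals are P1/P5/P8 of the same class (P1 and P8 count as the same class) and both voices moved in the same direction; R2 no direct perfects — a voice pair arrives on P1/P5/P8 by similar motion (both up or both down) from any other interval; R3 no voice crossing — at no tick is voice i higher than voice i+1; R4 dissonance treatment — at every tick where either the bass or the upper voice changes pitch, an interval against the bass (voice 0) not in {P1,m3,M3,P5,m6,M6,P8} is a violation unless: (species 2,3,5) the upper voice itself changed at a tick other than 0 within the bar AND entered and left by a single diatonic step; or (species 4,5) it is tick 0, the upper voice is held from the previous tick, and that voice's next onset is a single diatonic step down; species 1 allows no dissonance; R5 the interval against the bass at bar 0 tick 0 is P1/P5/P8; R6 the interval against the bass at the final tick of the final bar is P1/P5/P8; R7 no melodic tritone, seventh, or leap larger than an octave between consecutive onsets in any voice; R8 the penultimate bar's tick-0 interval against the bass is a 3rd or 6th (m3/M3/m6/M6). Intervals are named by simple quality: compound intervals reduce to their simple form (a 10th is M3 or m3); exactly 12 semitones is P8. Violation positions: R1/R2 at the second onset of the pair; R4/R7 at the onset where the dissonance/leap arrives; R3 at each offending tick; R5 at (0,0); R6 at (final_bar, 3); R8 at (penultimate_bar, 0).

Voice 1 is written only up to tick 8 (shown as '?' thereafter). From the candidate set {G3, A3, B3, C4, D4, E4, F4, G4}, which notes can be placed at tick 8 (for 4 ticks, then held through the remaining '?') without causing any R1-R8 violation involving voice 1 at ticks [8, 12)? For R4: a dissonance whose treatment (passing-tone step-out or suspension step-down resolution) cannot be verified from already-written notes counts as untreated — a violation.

G3: legal
A3: violates R4
B3: legal
C4: violates R4
D4: violates R1,R2
E4: legal
F4: violates R4
G4: violates R2,R7

{B3, E4, G3}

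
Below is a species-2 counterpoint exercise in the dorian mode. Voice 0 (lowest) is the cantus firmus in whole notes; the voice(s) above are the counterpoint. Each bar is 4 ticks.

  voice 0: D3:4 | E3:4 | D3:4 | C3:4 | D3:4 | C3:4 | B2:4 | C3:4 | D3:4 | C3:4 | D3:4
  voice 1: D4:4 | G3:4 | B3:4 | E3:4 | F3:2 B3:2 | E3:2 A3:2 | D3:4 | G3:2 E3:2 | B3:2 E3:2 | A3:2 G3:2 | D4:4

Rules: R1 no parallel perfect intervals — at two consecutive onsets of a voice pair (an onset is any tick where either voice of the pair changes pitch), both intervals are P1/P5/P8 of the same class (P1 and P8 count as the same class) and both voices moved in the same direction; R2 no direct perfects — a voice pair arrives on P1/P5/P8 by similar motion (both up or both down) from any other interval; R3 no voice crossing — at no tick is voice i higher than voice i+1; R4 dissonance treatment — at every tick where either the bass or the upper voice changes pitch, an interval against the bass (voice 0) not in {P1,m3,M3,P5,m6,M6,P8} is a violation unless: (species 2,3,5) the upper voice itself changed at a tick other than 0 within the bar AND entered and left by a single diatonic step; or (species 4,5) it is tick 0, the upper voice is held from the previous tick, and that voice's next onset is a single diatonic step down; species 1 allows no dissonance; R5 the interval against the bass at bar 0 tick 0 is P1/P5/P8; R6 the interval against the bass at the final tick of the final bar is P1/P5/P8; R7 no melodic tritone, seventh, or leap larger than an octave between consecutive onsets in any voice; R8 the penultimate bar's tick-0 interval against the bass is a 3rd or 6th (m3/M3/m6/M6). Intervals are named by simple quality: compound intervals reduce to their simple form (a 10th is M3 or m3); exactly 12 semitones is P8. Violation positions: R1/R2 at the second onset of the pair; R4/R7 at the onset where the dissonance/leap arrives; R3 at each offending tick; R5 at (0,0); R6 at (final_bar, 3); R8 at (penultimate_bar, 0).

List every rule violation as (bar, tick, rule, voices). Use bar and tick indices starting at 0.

(4, 2, R7, (1,))
(7, 0, R2, (0, 1))
(8, 2, R4, (0, 1))
(10, 0, R2, (0, 1))

bar 0: v0=D3 v1=D4 downbeat P8
bar 1: v0=E3 v1=G3 downbeat m3
bar 2: v0=D3 v1=B3 downbeat M6
bar 3: v0=C3 v1=E3 downbeat M3
bar 4: v0=D3 v1=F3 downbeat m3
bar 5: v0=C3 v1=E3 downbeat M3
bar 6: v0=B2 v1=D3 downbeat m3
bar 7: v0=C3 v1=G3 downbeat P5
bar 8: v0=D3 v1=B3 downbeat M6
bar 9: v0=C3 v1=A3 downbeat M6
bar 10: v0=D3 v1=D4 downbeat P8
  -> R7 @ bar 4 tick 2 v(1,): F3->B3 leap 6st
  -> R2 @ bar 7 tick 0 v(0, 1): B2/D3 m3 -> C3/G3 P5 similar
  -> R4 @ bar 8 tick 2 v(0, 1): D3/E3 M2 untreated
  -> R2 @ bar 10 tick 0 v(0, 1): C3/G3 P5 -> D3/D4 P8 similar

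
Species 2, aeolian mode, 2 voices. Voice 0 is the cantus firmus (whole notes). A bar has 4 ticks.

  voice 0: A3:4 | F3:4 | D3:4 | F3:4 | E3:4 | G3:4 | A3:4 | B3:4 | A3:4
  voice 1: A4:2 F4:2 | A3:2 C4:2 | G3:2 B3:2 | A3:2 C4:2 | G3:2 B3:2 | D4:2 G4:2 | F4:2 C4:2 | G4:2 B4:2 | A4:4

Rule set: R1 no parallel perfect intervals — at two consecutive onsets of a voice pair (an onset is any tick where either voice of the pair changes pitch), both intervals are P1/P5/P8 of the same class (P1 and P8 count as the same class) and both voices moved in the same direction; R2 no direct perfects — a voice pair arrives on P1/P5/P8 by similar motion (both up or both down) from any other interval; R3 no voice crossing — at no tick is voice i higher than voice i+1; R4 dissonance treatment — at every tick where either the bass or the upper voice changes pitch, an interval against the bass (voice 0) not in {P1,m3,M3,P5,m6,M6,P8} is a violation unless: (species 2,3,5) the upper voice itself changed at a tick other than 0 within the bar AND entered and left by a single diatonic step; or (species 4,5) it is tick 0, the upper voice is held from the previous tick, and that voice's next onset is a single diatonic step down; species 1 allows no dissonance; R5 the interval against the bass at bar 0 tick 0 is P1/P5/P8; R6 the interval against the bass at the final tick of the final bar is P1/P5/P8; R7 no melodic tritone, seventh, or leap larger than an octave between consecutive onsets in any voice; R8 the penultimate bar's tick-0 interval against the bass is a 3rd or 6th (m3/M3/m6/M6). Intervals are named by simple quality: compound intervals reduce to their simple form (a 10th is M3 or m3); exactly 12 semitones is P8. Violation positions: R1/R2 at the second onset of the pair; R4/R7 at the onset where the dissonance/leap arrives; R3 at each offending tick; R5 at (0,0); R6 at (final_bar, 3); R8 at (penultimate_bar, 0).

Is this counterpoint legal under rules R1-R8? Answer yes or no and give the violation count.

bar 0: v0=A3 v1=A4 (P8)
bar 1: v0=F3 v1=A3 (M3)
bar 2: v0=D3 v1=G3 (P4)
bar 3: v0=F3 v1=A3 (M3)
bar 4: v0=E3 v1=G3 (m3)
bar 5: v0=G3 v1=D4 (P5)
bar 6: v0=A3 v1=F4 (m6)
bar 7: v0=B3 v1=G4 (m6)
bar 8: v0=A3 v1=A4 (P8)
  R4 @ bar2.0: D3/G3 P4 untreated
  R1 @ bar5.0: E3/B3 P5 -> G3/D4 P5 similar
  R1 @ bar8.0: B3/B4 P8 -> A3/A4 P8 similar

No (3 violations)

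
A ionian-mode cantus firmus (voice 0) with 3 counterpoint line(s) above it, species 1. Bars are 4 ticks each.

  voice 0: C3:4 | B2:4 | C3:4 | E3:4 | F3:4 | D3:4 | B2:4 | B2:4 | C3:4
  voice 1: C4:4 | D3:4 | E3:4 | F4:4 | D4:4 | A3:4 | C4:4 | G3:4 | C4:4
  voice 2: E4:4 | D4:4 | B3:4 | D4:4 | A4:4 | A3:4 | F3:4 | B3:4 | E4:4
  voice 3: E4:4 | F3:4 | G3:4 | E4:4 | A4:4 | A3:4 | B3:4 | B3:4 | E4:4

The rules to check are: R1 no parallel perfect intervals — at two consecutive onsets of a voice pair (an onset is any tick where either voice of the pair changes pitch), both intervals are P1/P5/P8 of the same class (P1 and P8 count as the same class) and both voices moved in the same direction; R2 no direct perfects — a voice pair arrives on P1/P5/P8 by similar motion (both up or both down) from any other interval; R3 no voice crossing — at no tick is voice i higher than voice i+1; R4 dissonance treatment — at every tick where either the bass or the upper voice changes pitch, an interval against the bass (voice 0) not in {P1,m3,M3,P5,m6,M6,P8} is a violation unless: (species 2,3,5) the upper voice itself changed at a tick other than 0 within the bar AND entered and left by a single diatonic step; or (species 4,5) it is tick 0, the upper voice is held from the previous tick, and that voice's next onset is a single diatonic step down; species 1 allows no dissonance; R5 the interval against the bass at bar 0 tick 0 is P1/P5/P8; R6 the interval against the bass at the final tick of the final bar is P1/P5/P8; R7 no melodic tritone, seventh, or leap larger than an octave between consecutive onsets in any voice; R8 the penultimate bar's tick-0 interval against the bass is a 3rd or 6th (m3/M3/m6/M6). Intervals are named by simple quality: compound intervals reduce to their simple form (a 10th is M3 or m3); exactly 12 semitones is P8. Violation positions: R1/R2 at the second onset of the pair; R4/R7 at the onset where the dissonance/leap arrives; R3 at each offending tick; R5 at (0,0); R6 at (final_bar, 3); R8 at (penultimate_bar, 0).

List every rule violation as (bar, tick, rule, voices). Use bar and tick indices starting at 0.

bar 0: v0=C3 v1=C4 v2=E4 v3=E4 downbeat M3
bar 1: v0=B2 v1=D3 v2=D4 v3=F3 downbeat TT
bar 2: v0=C3 v1=E3 v2=B3 v3=G3 downbeat P5
bar 3: v0=E3 v1=F4 v2=D4 v3=E4 downbeat P8
bar 4: v0=F3 v1=D4 v2=A4 v3=A4 downbeat M3
bar 5: v0=D3 v1=A3 v2=A3 v3=A3 downbeat P5
bar 6: v0=B2 v1=C4 v2=F3 v3=B3 downbeat P8
bar 7: v0=B2 v1=G3 v2=B3 v3=B3 downbeat P8
bar 8: v0=C3 v1=C4 v2=E4 v3=E4 downbeat M3
  -> R5 @ bar 0 tick 0 v(0, 2): opens on M3
  -> R5 @ bar 0 tick 0 v(0, 3): opens on M3
  -> R2 @ bar 1 tick 0 v(1, 2): C4/E4 M3 -> D3/D4 P8 similar
  -> R3 @ bar 1 tick 0 v(2, 3): D4 above F3
  -> R4 @ bar 1 tick 0 v(0, 3): B2/F3 TT untreated
  -> R7 @ bar 1 tick 0 v(1,): C4->D3 leap 10st
  -> R7 @ bar 1 tick 0 v(3,): E4->F3 leap 11st
  -> R3 @ bar 1 tick 1 v(2, 3): D4 above F3
  -> R3 @ bar 1 tick 2 v(2, 3): D4 above F3
  -> R3 @ bar 1 tick 3 v(2, 3): D4 above F3
  -> R2 @ bar 2 tick 0 v(0, 3): B2/F3 TT -> C3/G3 P5 similar
  -> R3 @ bar 2 tick 0 v(2, 3): B3 above G3
  -> R4 @ bar 2 tick 0 v(0, 2): C3/B3 M7 untreated
  -> R3 @ bar 2 tick 1 v(2, 3): B3 above G3
  -> R3 @ bar 2 tick 2 v(2, 3): B3 above G3
  -> R3 @ bar 2 tick 3 v(2, 3): B3 above G3
  -> R2 @ bar 3 tick 0 v(0, 3): C3/G3 P5 -> E3/E4 P8 similar
  -> R3 @ bar 3 tick 0 v(1, 2): F4 above D4
  -> R4 @ bar 3 tick 0 v(0, 1): E3/F4 m2 untreated
  -> R4 @ bar 3 tick 0 v(0, 2): E3/D4 m7 untreated
  -> R7 @ bar 3 tick 0 v(1,): E3->F4 leap 13st
  -> R3 @ bar 3 tick 1 v(1, 2): F4 above D4
  -> R3 @ bar 3 tick 2 v(1, 2): F4 above D4
  -> R3 @ bar 3 tick 3 v(1, 2): F4 above D4
  -> R2 @ bar 4 tick 0 v(2, 3): D4/E4 M2 -> A4/A4 P1 similar
  -> R1 @ bar 5 tick 0 v(2, 3): A4/A4 P1 -> A3/A3 P1 similar
  -> R2 @ bar 5 tick 0 v(0, 1): F3/D4 M6 -> D3/A3 P5 similar
  -> R2 @ bar 5 tick 0 v(0, 2): F3/A4 M3 -> D3/A3 P5 similar
  -> R2 @ bar 5 tick 0 v(0, 3): F3/A4 M3 -> D3/A3 P5 similar
  -> R2 @ bar 5 tick 0 v(1, 2): D4/A4 P5 -> A3/A3 P1 similar
  -> R2 @ bar 5 tick 0 v(1, 3): D4/A4 P5 -> A3/A3 P1 similar
  -> R3 @ bar 6 tick 0 v(1, 2): C4 above F3
  -> R4 @ bar 6 tick 0 v(0, 1): B2/C4 m2 untreated
  -> R4 @ bar 6 tick 0 v(0, 2): B2/F3 TT untreated
  -> R3 @ bar 6 tick 1 v(1, 2): C4 above F3
  -> R3 @ bar 6 tick 2 v(1, 2): C4 above F3
  -> R3 @ bar 6 tick 3 v(1, 2): C4 above F3
  -> R7 @ bar 7 tick 0 v(2,): F3->B3 leap 6st
  -> R8 @ bar 7 tick 0 v(0, 2): penult P8 not 3rd/6th
  -> R8 @ bar 7 tick 0 v(0, 3): penult P8 not 3rd/6th
  -> R1 @ bar 8 tick 0 v(2, 3): B3/B3 P1 -> E4/E4 P1 similar
  -> R2 @ bar 8 tick 0 v(0, 1): B2/G3 m6 -> C3/C4 P8 similar
  -> R6 @ bar 8 tick 3 v(0, 2): closes on M3
  -> R6 @ bar 8 tick 3 v(0, 3): closes on M3

(0, 0, R5, (0, 2))
(0, 0, R5, (0, 3))
(1, 0, R2, (1, 2))
(1, 0, R3, (2, 3))
(1, 0, R4, (0, 3))
(1, 0, R7, (1,))
(1, 0, R7, (3,))
(1, 1, R3, (2, 3))
(1, 2, R3, (2, 3))
(1, 3, R3, (2, 3))
(2, 0, R2, (0, 3))
(2, 0, R3, (2, 3))
(2, 0, R4, (0, 2))
(2, 1, R3, (2, 3))
(2, 2, R3, (2, 3))
(2, 3, R3, (2, 3))
(3, 0, R2, (0, 3))
(3, 0, R3, (1, 2))
(3, 0, R4, (0, 1))
(3, 0, R4, (0, 2))
(3, 0, R7, (1,))
(3, 1, R3, (1, 2))
(3, 2, R3, (1, 2))
(3, 3, R3, (1, 2))
(4, 0, R2, (2, 3))
(5, 0, R1, (2, 3))
(5, 0, R2, (0, 1))
(5, 0, R2, (0, 2))
(5, 0, R2, (0, 3))
(5, 0, R2, (1, 2))
(5, 0, R2, (1, 3))
(6, 0, R3, (1, 2))
(6, 0, R4, (0, 1))
(6, 0, R4, (0, 2))
(6, 1, R3, (1, 2))
(6, 2, R3, (1, 2))
(6, 3, R3, (1, 2))
(7, 0, R7, (2,))
(7, 0, R8, (0, 2))
(7, 0, R8, (0, 3))
(8, 0, R1, (2, 3))
(8, 0, R2, (0, 1))
(8, 3, R6, (0, 2))
(8, 3, R6, (0, 3))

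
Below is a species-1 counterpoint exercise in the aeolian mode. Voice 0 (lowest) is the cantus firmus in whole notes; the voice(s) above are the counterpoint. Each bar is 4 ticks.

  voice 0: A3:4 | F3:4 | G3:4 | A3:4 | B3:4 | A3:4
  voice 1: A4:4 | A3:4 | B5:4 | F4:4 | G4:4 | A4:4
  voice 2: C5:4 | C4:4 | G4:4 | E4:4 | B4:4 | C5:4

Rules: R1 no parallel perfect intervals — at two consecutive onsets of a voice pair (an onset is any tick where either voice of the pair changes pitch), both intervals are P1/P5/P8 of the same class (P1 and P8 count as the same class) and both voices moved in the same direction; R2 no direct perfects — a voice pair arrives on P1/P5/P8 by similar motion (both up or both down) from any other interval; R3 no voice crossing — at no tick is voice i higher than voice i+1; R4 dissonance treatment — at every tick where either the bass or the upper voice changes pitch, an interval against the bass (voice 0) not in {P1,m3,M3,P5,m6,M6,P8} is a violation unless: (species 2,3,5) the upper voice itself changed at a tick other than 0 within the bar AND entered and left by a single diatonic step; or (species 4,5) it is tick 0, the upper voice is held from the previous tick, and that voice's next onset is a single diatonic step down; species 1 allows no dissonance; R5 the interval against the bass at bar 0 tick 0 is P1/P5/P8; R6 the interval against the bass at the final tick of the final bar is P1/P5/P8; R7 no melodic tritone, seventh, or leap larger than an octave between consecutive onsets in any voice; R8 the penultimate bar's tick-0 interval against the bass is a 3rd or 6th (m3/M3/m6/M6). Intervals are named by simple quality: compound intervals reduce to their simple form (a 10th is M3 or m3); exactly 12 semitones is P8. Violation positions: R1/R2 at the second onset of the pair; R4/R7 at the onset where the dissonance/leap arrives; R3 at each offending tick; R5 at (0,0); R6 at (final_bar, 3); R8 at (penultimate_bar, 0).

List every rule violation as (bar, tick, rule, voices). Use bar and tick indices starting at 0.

(0, 0, R5, (0, 2))
(1, 0, R2, (0, 2))
(2, 0, R2, (0, 2))
(2, 0, R3, (1, 2))
(2, 0, R7, (1,))
(2, 1, R3, (1, 2))
(2, 2, R3, (1, 2))
(2, 3, R3, (1, 2))
(3, 0, R3, (1, 2))
(3, 0, R7, (1,))
(3, 1, R3, (1, 2))
(3, 2, R3, (1, 2))
(3, 3, R3, (1, 2))
(4, 0, R2, (0, 2))
(4, 0, R8, (0, 2))
(5, 3, R6, (0, 2))

bar 0: v0=A3 v1=A4 v2=C5 downbeat m3
bar 1: v0=F3 v1=A3 v2=C4 downbeat P5
bar 2: v0=G3 v1=B5 v2=G4 downbeat P8
bar 3: v0=A3 v1=F4 v2=E4 downbeat P5
bar 4: v0=B3 v1=G4 v2=B4 downbeat P8
bar 5: v0=A3 v1=A4 v2=C5 downbeat m3
  -> R5 @ bar 0 tick 0 v(0, 2): opens on m3
  -> R2 @ bar 1 tick 0 v(0, 2): A3/C5 m3 -> F3/C4 P5 similar
  -> R2 @ bar 2 tick 0 v(0, 2): F3/C4 P5 -> G3/G4 P8 similar
  -> R3 @ bar 2 tick 0 v(1, 2): B5 above G4
  -> R7 @ bar 2 tick 0 v(1,): A3->B5 leap 26st
  -> R3 @ bar 2 tick 1 v(1, 2): B5 above G4
  -> R3 @ bar 2 tick 2 v(1, 2): B5 above G4
  -> R3 @ bar 2 tick 3 v(1, 2): B5 above G4
  -> R3 @ bar 3 tick 0 v(1, 2): F4 above E4
  -> R7 @ bar 3 tick 0 v(1,): B5->F4 leap 18st
  -> R3 @ bar 3 tick 1 v(1, 2): F4 above E4
  -> R3 @ bar 3 tick 2 v(1, 2): F4 above E4
  -> R3 @ bar 3 tick 3 v(1, 2): F4 above E4
  -> R2 @ bar 4 tick 0 v(0, 2): A3/E4 P5 -> B3/B4 P8 similar
  -> R8 @ bar 4 tick 0 v(0, 2): penult P8 not 3rd/6th
  -> R6 @ bar 5 tick 3 v(0, 2): closes on m3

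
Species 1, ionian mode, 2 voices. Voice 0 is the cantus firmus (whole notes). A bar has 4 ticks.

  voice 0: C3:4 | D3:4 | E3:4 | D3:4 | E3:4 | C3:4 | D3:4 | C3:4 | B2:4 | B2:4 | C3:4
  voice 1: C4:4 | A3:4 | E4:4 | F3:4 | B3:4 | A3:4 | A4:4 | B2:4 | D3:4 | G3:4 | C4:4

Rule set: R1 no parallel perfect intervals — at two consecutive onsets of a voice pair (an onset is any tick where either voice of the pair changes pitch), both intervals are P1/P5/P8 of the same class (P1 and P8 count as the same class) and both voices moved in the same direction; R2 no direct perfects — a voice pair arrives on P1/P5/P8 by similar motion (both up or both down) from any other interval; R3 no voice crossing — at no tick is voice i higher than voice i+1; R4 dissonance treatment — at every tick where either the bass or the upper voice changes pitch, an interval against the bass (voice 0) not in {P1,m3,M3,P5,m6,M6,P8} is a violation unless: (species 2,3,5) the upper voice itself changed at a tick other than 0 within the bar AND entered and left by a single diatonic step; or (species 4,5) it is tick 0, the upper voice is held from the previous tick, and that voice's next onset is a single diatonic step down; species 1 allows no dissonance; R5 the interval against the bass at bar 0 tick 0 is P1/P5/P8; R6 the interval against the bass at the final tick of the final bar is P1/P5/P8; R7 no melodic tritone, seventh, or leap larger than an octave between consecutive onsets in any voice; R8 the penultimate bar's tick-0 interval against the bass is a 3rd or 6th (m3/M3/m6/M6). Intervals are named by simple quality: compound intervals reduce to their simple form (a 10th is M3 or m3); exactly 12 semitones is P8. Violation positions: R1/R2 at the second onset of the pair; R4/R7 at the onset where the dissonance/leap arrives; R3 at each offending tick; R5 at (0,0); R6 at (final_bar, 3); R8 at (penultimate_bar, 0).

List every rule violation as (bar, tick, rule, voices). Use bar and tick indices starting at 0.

bar 0: v0=C3 v1=C4 downbeat P8
bar 1: v0=D3 v1=A3 downbeat P5
bar 2: v0=E3 v1=E4 downbeat P8
bar 3: v0=D3 v1=F3 downbeat m3
bar 4: v0=E3 v1=B3 downbeat P5
bar 5: v0=C3 v1=A3 downbeat M6
bar 6: v0=D3 v1=A4 downbeat P5
bar 7: v0=C3 v1=B2 downbeat m2
bar 8: v0=B2 v1=D3 downbeat m3
bar 9: v0=B2 v1=G3 downbeat m6
bar 10: v0=C3 v1=C4 downbeat P8
  -> R2 @ bar 2 tick 0 v(0, 1): D3/A3 P5 -> E3/E4 P8 similar
  -> R7 @ bar 3 tick 0 v(1,): E4->F3 leap 11st
  -> R2 @ bar 4 tick 0 v(0, 1): D3/F3 m3 -> E3/B3 P5 similar
  -> R7 @ bar 4 tick 0 v(1,): F3->B3 leap 6st
  -> R2 @ bar 6 tick 0 v(0, 1): C3/A3 M6 -> D3/A4 P5 similar
  -> R3 @ bar 7 tick 0 v(0, 1): C3 above B2
  -> R4 @ bar 7 tick 0 v(0, 1): C3/B2 m2 untreated
  -> R7 @ bar 7 tick 0 v(1,): A4->B2 leap 22st
  -> R3 @ bar 7 tick 1 v(0, 1): C3 above B2
  -> R3 @ bar 7 tick 2 v(0, 1): C3 above B2
  -> R3 @ bar 7 tick 3 v(0, 1): C3 above B2
  -> R2 @ bar 10 tick 0 v(0, 1): B2/G3 m6 -> C3/C4 P8 similar

(2, 0, R2, (0, 1))
(3, 0, R7, (1,))
(4, 0, R2, (0, 1))
(4, 0, R7, (1,))
(6, 0, R2, (0, 1))
(7, 0, R3, (0, 1))
(7, 0, R4, (0, 1))
(7, 0, R7, (1,))
(7, 1, R3, (0, 1))
(7, 2, R3, (0, 1))
(7, 3, R3, (0, 1))
(10, 0, R2, (0, 1))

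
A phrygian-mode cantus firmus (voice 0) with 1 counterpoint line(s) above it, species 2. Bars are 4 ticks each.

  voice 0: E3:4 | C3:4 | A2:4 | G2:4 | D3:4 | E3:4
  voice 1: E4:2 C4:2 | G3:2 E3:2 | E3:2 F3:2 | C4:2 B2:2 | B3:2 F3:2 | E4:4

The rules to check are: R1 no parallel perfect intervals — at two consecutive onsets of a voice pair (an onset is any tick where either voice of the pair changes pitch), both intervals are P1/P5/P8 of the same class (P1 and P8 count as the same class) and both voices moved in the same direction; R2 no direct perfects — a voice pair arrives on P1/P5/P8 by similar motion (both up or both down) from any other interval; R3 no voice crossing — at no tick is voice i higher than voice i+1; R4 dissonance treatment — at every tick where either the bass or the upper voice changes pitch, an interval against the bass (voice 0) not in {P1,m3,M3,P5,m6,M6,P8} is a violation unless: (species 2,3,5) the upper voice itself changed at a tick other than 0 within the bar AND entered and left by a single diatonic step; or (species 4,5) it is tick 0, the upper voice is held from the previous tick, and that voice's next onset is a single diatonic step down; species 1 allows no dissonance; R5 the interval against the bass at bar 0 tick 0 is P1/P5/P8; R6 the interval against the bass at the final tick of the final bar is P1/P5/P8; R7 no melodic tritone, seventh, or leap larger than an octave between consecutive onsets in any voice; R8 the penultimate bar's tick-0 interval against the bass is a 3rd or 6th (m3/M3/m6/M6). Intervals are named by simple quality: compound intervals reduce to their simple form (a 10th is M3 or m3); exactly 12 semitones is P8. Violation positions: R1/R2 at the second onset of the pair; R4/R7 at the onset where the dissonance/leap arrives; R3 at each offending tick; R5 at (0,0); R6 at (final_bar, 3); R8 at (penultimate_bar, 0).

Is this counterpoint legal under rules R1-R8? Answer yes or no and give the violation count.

No (6 violations)

bar 0: v0=E3 v1=E4 (P8)
bar 1: v0=C3 v1=G3 (P5)
bar 2: v0=A2 v1=E3 (P5)
bar 3: v0=G2 v1=C4 (P4)
bar 4: v0=D3 v1=B3 (M6)
bar 5: v0=E3 v1=E4 (P8)
  R2 @ bar1.0: E3/C4 m6 -> C3/G3 P5 similar
  R4 @ bar3.0: G2/C4 P4 untreated
  R7 @ bar3.2: C4->B2 leap 13st
  R7 @ bar4.2: B3->F3 leap 6st
  R2 @ bar5.0: D3/F3 m3 -> E3/E4 P8 similar
  R7 @ bar5.0: F3->E4 leap 11st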